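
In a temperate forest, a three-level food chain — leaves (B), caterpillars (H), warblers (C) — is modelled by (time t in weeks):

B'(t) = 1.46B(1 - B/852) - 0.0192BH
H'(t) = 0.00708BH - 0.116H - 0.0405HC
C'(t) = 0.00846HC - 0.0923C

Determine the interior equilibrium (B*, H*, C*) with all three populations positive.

B* ≈ 730, H* ≈ 10.9, C* ≈ 125

From dC/dt = 0: 0.00846H* = 0.0923, so H* = 10.9.
From dB/dt = 0: 1.46(1 - B*/852) = 0.0192·10.9, giving B* = 852·(1 - 0.143) = 730.
From dH/dt = 0: 0.00708·730 - 0.116 = 0.0405C*, so C* = 5.05/0.0405 = 125.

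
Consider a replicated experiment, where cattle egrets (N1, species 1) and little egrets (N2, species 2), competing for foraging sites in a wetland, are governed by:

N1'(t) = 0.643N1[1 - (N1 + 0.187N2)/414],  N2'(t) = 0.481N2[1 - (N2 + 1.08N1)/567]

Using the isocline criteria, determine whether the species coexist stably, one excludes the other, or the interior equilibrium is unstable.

stable coexistence

Compare the nullcline intercepts: K1/α12 = 414/0.187 = 2210 > K2 = 567; K2/α21 = 567/1.08 = 525 > K1 = 414.
Since both inequalities hold, each species can invade when rare, so the interior equilibrium is stable.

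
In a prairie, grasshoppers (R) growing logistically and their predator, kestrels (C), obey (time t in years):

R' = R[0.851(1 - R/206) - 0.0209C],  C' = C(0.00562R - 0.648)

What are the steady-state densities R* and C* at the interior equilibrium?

From dC/dt = 0 with C > 0: 0.00562R* = 0.648, so R* = 115.
Substitute into dR/dt = 0: 0.851(1 - 115/206) = 0.0209C*.
The bracket is 0.44, giving C* = 0.375/0.0209 = 17.9.

R* ≈ 115, C* ≈ 17.9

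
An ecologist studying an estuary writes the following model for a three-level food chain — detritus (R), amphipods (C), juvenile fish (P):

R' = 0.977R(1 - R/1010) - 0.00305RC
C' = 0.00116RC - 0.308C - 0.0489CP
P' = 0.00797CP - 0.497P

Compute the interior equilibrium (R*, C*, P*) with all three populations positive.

From dP/dt = 0: 0.00797C* = 0.497, so C* = 62.4.
From dR/dt = 0: 0.977(1 - R*/1010) = 0.00305·62.4, giving R* = 1010·(1 - 0.195) = 813.
From dC/dt = 0: 0.00116·813 - 0.308 = 0.0489P*, so P* = 0.636/0.0489 = 13.

R* ≈ 813, C* ≈ 62.4, P* ≈ 13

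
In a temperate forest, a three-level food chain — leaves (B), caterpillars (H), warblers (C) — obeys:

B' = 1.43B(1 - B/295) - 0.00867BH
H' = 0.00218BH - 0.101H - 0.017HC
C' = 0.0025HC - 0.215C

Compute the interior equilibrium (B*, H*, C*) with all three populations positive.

B* ≈ 141, H* ≈ 86, C* ≈ 12.2

From dC/dt = 0: 0.0025H* = 0.215, so H* = 86.
From dB/dt = 0: 1.43(1 - B*/295) = 0.00867·86, giving B* = 295·(1 - 0.521) = 141.
From dH/dt = 0: 0.00218·141 - 0.101 = 0.017C*, so C* = 0.207/0.017 = 12.2.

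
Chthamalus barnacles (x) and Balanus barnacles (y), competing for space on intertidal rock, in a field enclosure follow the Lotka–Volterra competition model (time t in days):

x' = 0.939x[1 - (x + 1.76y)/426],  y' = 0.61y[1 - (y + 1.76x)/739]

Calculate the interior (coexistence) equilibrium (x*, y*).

Setting both brackets to zero gives the nullclines x + 1.76y = 426 and 1.76x + y = 739.
Substituting y = 739 - 1.76x into the first: x(1 - 1.76·1.76) = 426 - 1.76·739.
So x* = -875/-2.1 = 417, and then y* = 739 - 1.76·417 = 5.13.

x* ≈ 417, y* ≈ 5.13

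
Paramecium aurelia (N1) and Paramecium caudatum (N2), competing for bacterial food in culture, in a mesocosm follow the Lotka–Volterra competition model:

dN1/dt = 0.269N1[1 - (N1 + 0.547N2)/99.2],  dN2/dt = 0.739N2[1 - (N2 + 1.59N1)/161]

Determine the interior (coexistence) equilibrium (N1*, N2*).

N1* ≈ 85.5, N2* ≈ 25.1

Setting both brackets to zero gives the nullclines N1 + 0.547N2 = 99.2 and 1.59N1 + N2 = 161.
Substituting N2 = 161 - 1.59N1 into the first: N1(1 - 0.547·1.59) = 99.2 - 0.547·161.
So N1* = 11.1/0.13 = 85.5, and then N2* = 161 - 1.59·85.5 = 25.1.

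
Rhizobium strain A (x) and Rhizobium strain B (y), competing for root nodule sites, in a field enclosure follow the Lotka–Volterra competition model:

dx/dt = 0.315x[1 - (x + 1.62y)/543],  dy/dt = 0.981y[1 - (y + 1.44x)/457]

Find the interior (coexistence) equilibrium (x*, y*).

x* ≈ 148, y* ≈ 244

Setting both brackets to zero gives the nullclines x + 1.62y = 543 and 1.44x + y = 457.
Substituting y = 457 - 1.44x into the first: x(1 - 1.62·1.44) = 543 - 1.62·457.
So x* = -197/-1.33 = 148, and then y* = 457 - 1.44·148 = 244.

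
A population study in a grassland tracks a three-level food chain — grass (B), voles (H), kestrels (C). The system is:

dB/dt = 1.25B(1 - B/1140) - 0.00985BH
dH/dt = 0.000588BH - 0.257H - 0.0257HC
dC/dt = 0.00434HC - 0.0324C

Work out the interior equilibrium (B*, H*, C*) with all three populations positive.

From dC/dt = 0: 0.00434H* = 0.0324, so H* = 7.47.
From dB/dt = 0: 1.25(1 - B*/1140) = 0.00985·7.47, giving B* = 1140·(1 - 0.0588) = 1070.
From dH/dt = 0: 0.000588·1070 - 0.257 = 0.0257C*, so C* = 0.374/0.0257 = 14.5.

B* ≈ 1070, H* ≈ 7.47, C* ≈ 14.5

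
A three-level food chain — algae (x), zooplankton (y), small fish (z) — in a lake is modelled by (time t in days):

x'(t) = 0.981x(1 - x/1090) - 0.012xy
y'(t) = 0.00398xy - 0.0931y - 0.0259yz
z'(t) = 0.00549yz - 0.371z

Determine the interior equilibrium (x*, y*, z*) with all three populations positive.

x* ≈ 189, y* ≈ 67.6, z* ≈ 25.4

From dz/dt = 0: 0.00549y* = 0.371, so y* = 67.6.
From dx/dt = 0: 0.981(1 - x*/1090) = 0.012·67.6, giving x* = 1090·(1 - 0.827) = 189.
From dy/dt = 0: 0.00398·189 - 0.0931 = 0.0259z*, so z* = 0.659/0.0259 = 25.4.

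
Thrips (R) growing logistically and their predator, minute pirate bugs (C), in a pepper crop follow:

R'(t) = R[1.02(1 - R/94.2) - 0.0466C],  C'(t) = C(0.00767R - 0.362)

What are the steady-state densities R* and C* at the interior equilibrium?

R* ≈ 47.2, C* ≈ 10.9

From dC/dt = 0 with C > 0: 0.00767R* = 0.362, so R* = 47.2.
Substitute into dR/dt = 0: 1.02(1 - 47.2/94.2) = 0.0466C*.
The bracket is 0.499, giving C* = 0.509/0.0466 = 10.9.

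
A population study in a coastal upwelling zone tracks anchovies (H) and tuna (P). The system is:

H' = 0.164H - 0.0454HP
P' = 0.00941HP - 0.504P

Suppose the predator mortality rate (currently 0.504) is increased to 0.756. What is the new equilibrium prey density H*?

H* ≈ 80.3

At the interior fixed point, setting dP/dt = 0 with P > 0 fixes H* = (predator death rate)/(HP coefficient) — independent of the other coefficients.
With the change, H* = 0.756/0.00941 = 80.3; it rises from 53.6.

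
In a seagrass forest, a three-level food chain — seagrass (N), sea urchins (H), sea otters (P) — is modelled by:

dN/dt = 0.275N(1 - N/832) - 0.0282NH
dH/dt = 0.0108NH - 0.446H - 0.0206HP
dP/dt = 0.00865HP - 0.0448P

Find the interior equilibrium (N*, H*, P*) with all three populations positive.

From dP/dt = 0: 0.00865H* = 0.0448, so H* = 5.18.
From dN/dt = 0: 0.275(1 - N*/832) = 0.0282·5.18, giving N* = 832·(1 - 0.531) = 390.
From dH/dt = 0: 0.0108·390 - 0.446 = 0.0206P*, so P* = 3.77/0.0206 = 183.

N* ≈ 390, H* ≈ 5.18, P* ≈ 183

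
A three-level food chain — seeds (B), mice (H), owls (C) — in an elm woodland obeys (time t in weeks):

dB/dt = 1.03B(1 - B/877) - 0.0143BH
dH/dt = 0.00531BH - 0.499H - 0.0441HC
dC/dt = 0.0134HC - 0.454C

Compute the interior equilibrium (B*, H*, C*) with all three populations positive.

From dC/dt = 0: 0.0134H* = 0.454, so H* = 33.9.
From dB/dt = 0: 1.03(1 - B*/877) = 0.0143·33.9, giving B* = 877·(1 - 0.47) = 464.
From dH/dt = 0: 0.00531·464 - 0.499 = 0.0441C*, so C* = 1.97/0.0441 = 44.6.

B* ≈ 464, H* ≈ 33.9, C* ≈ 44.6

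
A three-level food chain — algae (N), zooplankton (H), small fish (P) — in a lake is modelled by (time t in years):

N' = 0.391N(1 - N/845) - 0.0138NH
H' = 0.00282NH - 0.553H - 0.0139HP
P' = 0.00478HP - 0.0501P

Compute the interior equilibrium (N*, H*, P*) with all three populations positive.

From dP/dt = 0: 0.00478H* = 0.0501, so H* = 10.5.
From dN/dt = 0: 0.391(1 - N*/845) = 0.0138·10.5, giving N* = 845·(1 - 0.37) = 532.
From dH/dt = 0: 0.00282·532 - 0.553 = 0.0139P*, so P* = 0.948/0.0139 = 68.2.

N* ≈ 532, H* ≈ 10.5, P* ≈ 68.2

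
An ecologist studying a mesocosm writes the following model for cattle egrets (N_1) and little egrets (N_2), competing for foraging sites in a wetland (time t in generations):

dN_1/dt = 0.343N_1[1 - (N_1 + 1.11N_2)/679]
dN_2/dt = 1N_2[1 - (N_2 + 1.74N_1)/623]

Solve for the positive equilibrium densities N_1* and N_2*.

N_1* ≈ 13.5, N_2* ≈ 600

Setting both brackets to zero gives the nullclines N_1 + 1.11N_2 = 679 and 1.74N_1 + N_2 = 623.
Substituting N_2 = 623 - 1.74N_1 into the first: N_1(1 - 1.11·1.74) = 679 - 1.11·623.
So N_1* = -12.5/-0.931 = 13.5, and then N_2* = 623 - 1.74·13.5 = 600.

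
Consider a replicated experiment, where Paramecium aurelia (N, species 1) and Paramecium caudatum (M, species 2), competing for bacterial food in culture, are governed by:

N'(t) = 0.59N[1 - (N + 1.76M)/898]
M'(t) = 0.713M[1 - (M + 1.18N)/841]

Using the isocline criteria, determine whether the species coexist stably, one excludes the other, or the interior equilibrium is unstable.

unstable coexistence (outcome depends on initial conditions)

Compare the nullcline intercepts: K1/α12 = 898/1.76 = 510 < K2 = 841; K2/α21 = 841/1.18 = 713 < K1 = 898.
Since both are reversed, neither can invade when rare; the interior point is a saddle.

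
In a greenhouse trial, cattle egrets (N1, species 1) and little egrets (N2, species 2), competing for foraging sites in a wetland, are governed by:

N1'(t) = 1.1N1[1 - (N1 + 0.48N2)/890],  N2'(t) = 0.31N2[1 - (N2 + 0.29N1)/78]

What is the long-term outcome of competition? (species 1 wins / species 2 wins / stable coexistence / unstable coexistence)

species 1 excludes species 2

Compare the nullcline intercepts: K1/α12 = 890/0.48 = 1850 > K2 = 78; K2/α21 = 78/0.29 = 269 < K1 = 890.
Since the inequalities point opposite ways, species 1 can invade but species 2 cannot.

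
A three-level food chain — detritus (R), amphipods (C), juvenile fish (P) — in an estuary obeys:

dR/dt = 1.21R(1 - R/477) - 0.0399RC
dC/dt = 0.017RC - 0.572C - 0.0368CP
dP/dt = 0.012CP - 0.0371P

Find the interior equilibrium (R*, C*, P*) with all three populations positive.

R* ≈ 428, C* ≈ 3.09, P* ≈ 182

From dP/dt = 0: 0.012C* = 0.0371, so C* = 3.09.
From dR/dt = 0: 1.21(1 - R*/477) = 0.0399·3.09, giving R* = 477·(1 - 0.102) = 428.
From dC/dt = 0: 0.017·428 - 0.572 = 0.0368P*, so P* = 6.71/0.0368 = 182.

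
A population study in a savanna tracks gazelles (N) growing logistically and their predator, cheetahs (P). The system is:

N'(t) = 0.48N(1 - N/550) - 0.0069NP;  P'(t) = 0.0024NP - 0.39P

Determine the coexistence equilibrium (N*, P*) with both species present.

N* ≈ 163, P* ≈ 49

From dP/dt = 0 with P > 0: 0.0024N* = 0.39, so N* = 163.
Substitute into dN/dt = 0: 0.48(1 - 163/550) = 0.0069P*.
The bracket is 0.705, giving P* = 0.338/0.0069 = 49.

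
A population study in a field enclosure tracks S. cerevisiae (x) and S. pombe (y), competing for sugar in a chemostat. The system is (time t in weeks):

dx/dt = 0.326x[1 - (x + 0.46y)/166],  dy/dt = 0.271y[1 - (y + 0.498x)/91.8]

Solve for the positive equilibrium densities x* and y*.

Setting both brackets to zero gives the nullclines x + 0.46y = 166 and 0.498x + y = 91.8.
Substituting y = 91.8 - 0.498x into the first: x(1 - 0.46·0.498) = 166 - 0.46·91.8.
So x* = 124/0.771 = 161, and then y* = 91.8 - 0.498·161 = 11.8.

x* ≈ 161, y* ≈ 11.8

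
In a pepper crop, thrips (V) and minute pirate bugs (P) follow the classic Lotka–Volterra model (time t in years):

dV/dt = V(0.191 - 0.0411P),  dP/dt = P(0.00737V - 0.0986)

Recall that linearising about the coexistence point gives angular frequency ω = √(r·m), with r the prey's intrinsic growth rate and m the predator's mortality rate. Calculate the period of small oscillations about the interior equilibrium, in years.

T ≈ 45.8 years

Here r = 0.191 and m = 0.0986, so r·m = 0.0188.
ω = √0.0188 = 0.137 per year, hence T = 2π/ω ≈ 45.8 years.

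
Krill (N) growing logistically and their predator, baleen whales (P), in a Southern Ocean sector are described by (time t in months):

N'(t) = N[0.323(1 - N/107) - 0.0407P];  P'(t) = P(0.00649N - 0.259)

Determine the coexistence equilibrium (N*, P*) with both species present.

N* ≈ 39.9, P* ≈ 4.98

From dP/dt = 0 with P > 0: 0.00649N* = 0.259, so N* = 39.9.
Substitute into dN/dt = 0: 0.323(1 - 39.9/107) = 0.0407P*.
The bracket is 0.627, giving P* = 0.203/0.0407 = 4.98.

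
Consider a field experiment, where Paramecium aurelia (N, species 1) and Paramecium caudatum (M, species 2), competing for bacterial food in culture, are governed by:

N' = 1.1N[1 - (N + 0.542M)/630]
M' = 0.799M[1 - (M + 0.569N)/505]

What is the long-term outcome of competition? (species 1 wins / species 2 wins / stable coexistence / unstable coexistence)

stable coexistence

Compare the nullcline intercepts: K1/α12 = 630/0.542 = 1160 > K2 = 505; K2/α21 = 505/0.569 = 888 > K1 = 630.
Since both inequalities hold, each species can invade when rare, so the interior equilibrium is stable.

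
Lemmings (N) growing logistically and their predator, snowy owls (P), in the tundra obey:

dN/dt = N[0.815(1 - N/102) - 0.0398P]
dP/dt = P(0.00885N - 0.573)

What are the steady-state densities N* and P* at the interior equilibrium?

From dP/dt = 0 with P > 0: 0.00885N* = 0.573, so N* = 64.7.
Substitute into dN/dt = 0: 0.815(1 - 64.7/102) = 0.0398P*.
The bracket is 0.365, giving P* = 0.298/0.0398 = 7.48.

N* ≈ 64.7, P* ≈ 7.48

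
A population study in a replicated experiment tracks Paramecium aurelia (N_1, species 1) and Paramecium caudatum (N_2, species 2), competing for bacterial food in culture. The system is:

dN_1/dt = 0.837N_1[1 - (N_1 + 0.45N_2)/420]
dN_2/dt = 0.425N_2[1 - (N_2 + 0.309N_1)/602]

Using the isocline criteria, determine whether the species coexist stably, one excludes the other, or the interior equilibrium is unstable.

stable coexistence

Compare the nullcline intercepts: K1/α12 = 420/0.45 = 933 > K2 = 602; K2/α21 = 602/0.309 = 1950 > K1 = 420.
Since both inequalities hold, each species can invade when rare, so the interior equilibrium is stable.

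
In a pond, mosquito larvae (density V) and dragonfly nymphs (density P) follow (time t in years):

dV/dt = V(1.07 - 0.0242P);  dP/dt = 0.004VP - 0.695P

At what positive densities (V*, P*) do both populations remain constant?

V* ≈ 174, P* ≈ 44.2

Set dP/dt = 0 with P > 0: 0.004V - 0.695 = 0, so V* = 0.695/0.004 = 174.
Set dV/dt = 0 with V > 0: 1.07 - 0.0242P = 0, so P* = 1.07/0.0242 = 44.2.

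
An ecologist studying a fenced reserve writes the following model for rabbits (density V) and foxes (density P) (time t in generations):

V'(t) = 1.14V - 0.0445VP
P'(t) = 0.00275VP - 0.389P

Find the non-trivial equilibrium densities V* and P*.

V* ≈ 141, P* ≈ 25.6

Set dP/dt = 0 with P > 0: 0.00275V - 0.389 = 0, so V* = 0.389/0.00275 = 141.
Set dV/dt = 0 with V > 0: 1.14 - 0.0445P = 0, so P* = 1.14/0.0445 = 25.6.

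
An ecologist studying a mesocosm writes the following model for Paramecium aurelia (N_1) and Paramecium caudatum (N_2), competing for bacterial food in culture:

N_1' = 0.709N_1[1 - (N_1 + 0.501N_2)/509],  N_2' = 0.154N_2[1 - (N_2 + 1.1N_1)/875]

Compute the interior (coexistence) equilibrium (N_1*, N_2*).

N_1* ≈ 157, N_2* ≈ 702

Setting both brackets to zero gives the nullclines N_1 + 0.501N_2 = 509 and 1.1N_1 + N_2 = 875.
Substituting N_2 = 875 - 1.1N_1 into the first: N_1(1 - 0.501·1.1) = 509 - 0.501·875.
So N_1* = 70.6/0.449 = 157, and then N_2* = 875 - 1.1·157 = 702.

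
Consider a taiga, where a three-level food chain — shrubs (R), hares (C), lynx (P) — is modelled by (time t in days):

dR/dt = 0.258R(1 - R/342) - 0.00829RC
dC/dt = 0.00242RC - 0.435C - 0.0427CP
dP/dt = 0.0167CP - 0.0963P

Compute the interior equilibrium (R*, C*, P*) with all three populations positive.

R* ≈ 279, C* ≈ 5.77, P* ≈ 5.6

From dP/dt = 0: 0.0167C* = 0.0963, so C* = 5.77.
From dR/dt = 0: 0.258(1 - R*/342) = 0.00829·5.77, giving R* = 342·(1 - 0.185) = 279.
From dC/dt = 0: 0.00242·279 - 0.435 = 0.0427P*, so P* = 0.239/0.0427 = 5.6.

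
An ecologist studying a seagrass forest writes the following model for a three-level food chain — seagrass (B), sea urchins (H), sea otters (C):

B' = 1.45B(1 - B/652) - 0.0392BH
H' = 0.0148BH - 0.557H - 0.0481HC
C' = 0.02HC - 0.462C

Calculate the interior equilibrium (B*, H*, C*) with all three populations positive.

B* ≈ 245, H* ≈ 23.1, C* ≈ 63.8

From dC/dt = 0: 0.02H* = 0.462, so H* = 23.1.
From dB/dt = 0: 1.45(1 - B*/652) = 0.0392·23.1, giving B* = 652·(1 - 0.624) = 245.
From dH/dt = 0: 0.0148·245 - 0.557 = 0.0481C*, so C* = 3.07/0.0481 = 63.8.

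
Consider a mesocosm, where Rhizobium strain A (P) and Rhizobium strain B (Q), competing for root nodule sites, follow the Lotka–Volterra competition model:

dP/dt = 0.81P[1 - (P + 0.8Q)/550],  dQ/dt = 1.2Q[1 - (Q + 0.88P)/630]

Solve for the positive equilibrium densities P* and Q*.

Setting both brackets to zero gives the nullclines P + 0.8Q = 550 and 0.88P + Q = 630.
Substituting Q = 630 - 0.88P into the first: P(1 - 0.8·0.88) = 550 - 0.8·630.
So P* = 46/0.296 = 155, and then Q* = 630 - 0.88·155 = 493.

P* ≈ 155, Q* ≈ 493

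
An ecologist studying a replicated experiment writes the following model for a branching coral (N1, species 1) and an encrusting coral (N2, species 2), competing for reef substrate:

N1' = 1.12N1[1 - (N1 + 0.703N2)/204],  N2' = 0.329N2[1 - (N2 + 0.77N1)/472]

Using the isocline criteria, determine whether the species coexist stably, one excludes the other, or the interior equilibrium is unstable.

species 2 excludes species 1

Compare the nullcline intercepts: K1/α12 = 204/0.703 = 290 < K2 = 472; K2/α21 = 472/0.77 = 613 > K1 = 204.
Since the inequalities point opposite ways, species 2 can invade but species 1 cannot.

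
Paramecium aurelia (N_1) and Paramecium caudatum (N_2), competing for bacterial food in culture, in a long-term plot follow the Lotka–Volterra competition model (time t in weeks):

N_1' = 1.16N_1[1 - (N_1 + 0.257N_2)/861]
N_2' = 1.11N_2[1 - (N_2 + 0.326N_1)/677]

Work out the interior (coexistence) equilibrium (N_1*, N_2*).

N_1* ≈ 750, N_2* ≈ 433

Setting both brackets to zero gives the nullclines N_1 + 0.257N_2 = 861 and 0.326N_1 + N_2 = 677.
Substituting N_2 = 677 - 0.326N_1 into the first: N_1(1 - 0.257·0.326) = 861 - 0.257·677.
So N_1* = 687/0.916 = 750, and then N_2* = 677 - 0.326·750 = 433.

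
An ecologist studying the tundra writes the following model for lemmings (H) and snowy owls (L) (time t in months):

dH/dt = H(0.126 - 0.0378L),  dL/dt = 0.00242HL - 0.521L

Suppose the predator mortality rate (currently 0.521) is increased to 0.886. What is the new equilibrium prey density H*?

At the interior fixed point, setting dL/dt = 0 with L > 0 fixes H* = (predator death rate)/(HL coefficient) — independent of the other coefficients.
With the change, H* = 0.886/0.00242 = 366; it rises from 215.

H* ≈ 366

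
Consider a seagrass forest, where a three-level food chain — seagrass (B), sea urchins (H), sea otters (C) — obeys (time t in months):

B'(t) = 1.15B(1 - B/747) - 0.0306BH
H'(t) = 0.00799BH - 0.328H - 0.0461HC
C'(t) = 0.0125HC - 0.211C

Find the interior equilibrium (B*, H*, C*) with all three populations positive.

B* ≈ 411, H* ≈ 16.9, C* ≈ 64.2

From dC/dt = 0: 0.0125H* = 0.211, so H* = 16.9.
From dB/dt = 0: 1.15(1 - B*/747) = 0.0306·16.9, giving B* = 747·(1 - 0.449) = 411.
From dH/dt = 0: 0.00799·411 - 0.328 = 0.0461C*, so C* = 2.96/0.0461 = 64.2.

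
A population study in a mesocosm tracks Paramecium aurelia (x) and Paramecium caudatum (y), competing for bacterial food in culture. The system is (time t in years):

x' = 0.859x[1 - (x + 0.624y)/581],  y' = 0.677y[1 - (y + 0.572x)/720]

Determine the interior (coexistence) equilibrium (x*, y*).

Setting both brackets to zero gives the nullclines x + 0.624y = 581 and 0.572x + y = 720.
Substituting y = 720 - 0.572x into the first: x(1 - 0.624·0.572) = 581 - 0.624·720.
So x* = 132/0.643 = 205, and then y* = 720 - 0.572·205 = 603.

x* ≈ 205, y* ≈ 603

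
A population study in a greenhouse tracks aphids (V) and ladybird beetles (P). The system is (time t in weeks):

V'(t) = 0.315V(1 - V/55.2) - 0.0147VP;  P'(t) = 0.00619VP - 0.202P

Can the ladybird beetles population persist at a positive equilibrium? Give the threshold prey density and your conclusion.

Threshold V = 32.6; K > 32.6, so yes, the predator persists.

The predator equation gives dP/dt > 0 only when V > 0.202/0.00619 = 32.6.
Without the predator, V → K = 55.2. Since 55.2 > 32.6, the predator can invade and persist.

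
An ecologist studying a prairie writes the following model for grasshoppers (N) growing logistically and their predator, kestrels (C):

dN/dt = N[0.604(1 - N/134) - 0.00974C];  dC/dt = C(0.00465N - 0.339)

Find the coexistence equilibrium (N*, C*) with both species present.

From dC/dt = 0 with C > 0: 0.00465N* = 0.339, so N* = 72.9.
Substitute into dN/dt = 0: 0.604(1 - 72.9/134) = 0.00974C*.
The bracket is 0.456, giving C* = 0.275/0.00974 = 28.3.

N* ≈ 72.9, C* ≈ 28.3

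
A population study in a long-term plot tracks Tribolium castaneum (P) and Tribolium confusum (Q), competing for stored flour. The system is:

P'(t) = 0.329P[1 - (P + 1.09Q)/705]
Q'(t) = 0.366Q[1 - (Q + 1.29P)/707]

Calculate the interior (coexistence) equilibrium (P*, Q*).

Setting both brackets to zero gives the nullclines P + 1.09Q = 705 and 1.29P + Q = 707.
Substituting Q = 707 - 1.29P into the first: P(1 - 1.09·1.29) = 705 - 1.09·707.
So P* = -65.6/-0.406 = 162, and then Q* = 707 - 1.29·162 = 499.

P* ≈ 162, Q* ≈ 499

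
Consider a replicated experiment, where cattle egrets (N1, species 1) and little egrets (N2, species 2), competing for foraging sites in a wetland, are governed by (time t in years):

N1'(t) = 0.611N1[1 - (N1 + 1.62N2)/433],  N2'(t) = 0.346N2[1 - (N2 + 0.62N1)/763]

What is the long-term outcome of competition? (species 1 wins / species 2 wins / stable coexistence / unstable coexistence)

species 2 excludes species 1

Compare the nullcline intercepts: K1/α12 = 433/1.62 = 267 < K2 = 763; K2/α21 = 763/0.62 = 1230 > K1 = 433.
Since the inequalities point opposite ways, species 2 can invade but species 1 cannot.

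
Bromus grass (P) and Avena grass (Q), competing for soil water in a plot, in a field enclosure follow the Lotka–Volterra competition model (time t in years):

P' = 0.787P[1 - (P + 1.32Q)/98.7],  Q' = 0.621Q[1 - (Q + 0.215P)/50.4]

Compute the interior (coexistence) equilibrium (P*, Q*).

Setting both brackets to zero gives the nullclines P + 1.32Q = 98.7 and 0.215P + Q = 50.4.
Substituting Q = 50.4 - 0.215P into the first: P(1 - 1.32·0.215) = 98.7 - 1.32·50.4.
So P* = 32.2/0.716 = 44.9, and then Q* = 50.4 - 0.215·44.9 = 40.7.

P* ≈ 44.9, Q* ≈ 40.7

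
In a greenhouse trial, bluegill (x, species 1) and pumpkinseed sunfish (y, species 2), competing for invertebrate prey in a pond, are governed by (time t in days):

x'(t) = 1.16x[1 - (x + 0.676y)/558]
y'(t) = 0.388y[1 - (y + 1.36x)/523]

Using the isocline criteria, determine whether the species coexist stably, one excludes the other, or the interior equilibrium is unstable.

Compare the nullcline intercepts: K1/α12 = 558/0.676 = 825 > K2 = 523; K2/α21 = 523/1.36 = 385 < K1 = 558.
Since the inequalities point opposite ways, species 1 can invade but species 2 cannot.

species 1 excludes species 2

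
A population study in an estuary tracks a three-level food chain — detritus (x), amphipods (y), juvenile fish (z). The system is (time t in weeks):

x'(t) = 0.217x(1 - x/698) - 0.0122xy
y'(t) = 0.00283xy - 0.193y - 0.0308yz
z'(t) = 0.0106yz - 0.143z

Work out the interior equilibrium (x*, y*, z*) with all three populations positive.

From dz/dt = 0: 0.0106y* = 0.143, so y* = 13.5.
From dx/dt = 0: 0.217(1 - x*/698) = 0.0122·13.5, giving x* = 698·(1 - 0.758) = 169.
From dy/dt = 0: 0.00283·169 - 0.193 = 0.0308z*, so z* = 0.284/0.0308 = 9.23.

x* ≈ 169, y* ≈ 13.5, z* ≈ 9.23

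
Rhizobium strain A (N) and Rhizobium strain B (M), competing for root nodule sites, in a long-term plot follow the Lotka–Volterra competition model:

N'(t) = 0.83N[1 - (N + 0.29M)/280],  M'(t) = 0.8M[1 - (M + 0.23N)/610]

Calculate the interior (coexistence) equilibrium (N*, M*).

N* ≈ 110, M* ≈ 585

Setting both brackets to zero gives the nullclines N + 0.29M = 280 and 0.23N + M = 610.
Substituting M = 610 - 0.23N into the first: N(1 - 0.29·0.23) = 280 - 0.29·610.
So N* = 103/0.933 = 110, and then M* = 610 - 0.23·110 = 585.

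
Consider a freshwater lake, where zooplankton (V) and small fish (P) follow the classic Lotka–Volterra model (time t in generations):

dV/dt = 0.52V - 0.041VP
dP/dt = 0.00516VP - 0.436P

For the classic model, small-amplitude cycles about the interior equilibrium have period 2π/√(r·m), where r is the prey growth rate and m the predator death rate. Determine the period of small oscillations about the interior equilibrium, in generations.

Here r = 0.52 and m = 0.436, so r·m = 0.227.
ω = √0.227 = 0.476 per generation, hence T = 2π/ω ≈ 13.2 generations.

T ≈ 13.2 generations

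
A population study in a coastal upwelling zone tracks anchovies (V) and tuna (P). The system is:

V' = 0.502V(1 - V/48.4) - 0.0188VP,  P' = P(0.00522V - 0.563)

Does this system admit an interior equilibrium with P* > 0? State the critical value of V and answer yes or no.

Threshold V = 108; K < 108, so no, the predator goes extinct.

The predator equation gives dP/dt > 0 only when V > 0.563/0.00522 = 108.
Without the predator, V → K = 48.4. Since 48.4 < 108, the predator cannot invade.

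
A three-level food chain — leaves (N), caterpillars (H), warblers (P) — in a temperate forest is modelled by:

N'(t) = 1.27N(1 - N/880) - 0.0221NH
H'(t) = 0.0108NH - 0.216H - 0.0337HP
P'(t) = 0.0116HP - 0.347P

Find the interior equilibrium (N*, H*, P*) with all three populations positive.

N* ≈ 422, H* ≈ 29.9, P* ≈ 129

From dP/dt = 0: 0.0116H* = 0.347, so H* = 29.9.
From dN/dt = 0: 1.27(1 - N*/880) = 0.0221·29.9, giving N* = 880·(1 - 0.521) = 422.
From dH/dt = 0: 0.0108·422 - 0.216 = 0.0337P*, so P* = 4.34/0.0337 = 129.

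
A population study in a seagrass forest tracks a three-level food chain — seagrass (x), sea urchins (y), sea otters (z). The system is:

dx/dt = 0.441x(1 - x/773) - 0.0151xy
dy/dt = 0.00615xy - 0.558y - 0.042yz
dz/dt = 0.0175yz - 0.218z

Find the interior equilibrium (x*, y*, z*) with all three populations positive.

From dz/dt = 0: 0.0175y* = 0.218, so y* = 12.5.
From dx/dt = 0: 0.441(1 - x*/773) = 0.0151·12.5, giving x* = 773·(1 - 0.427) = 443.
From dy/dt = 0: 0.00615·443 - 0.558 = 0.042z*, so z* = 2.17/0.042 = 51.6.

x* ≈ 443, y* ≈ 12.5, z* ≈ 51.6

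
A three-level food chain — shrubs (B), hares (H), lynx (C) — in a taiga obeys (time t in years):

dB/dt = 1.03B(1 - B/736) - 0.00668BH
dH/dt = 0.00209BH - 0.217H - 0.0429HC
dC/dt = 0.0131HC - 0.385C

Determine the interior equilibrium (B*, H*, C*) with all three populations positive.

From dC/dt = 0: 0.0131H* = 0.385, so H* = 29.4.
From dB/dt = 0: 1.03(1 - B*/736) = 0.00668·29.4, giving B* = 736·(1 - 0.191) = 596.
From dH/dt = 0: 0.00209·596 - 0.217 = 0.0429C*, so C* = 1.03/0.0429 = 24.

B* ≈ 596, H* ≈ 29.4, C* ≈ 24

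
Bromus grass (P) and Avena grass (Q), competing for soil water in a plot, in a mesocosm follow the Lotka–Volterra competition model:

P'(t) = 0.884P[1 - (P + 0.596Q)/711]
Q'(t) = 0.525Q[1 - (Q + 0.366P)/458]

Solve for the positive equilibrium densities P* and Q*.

P* ≈ 560, Q* ≈ 253

Setting both brackets to zero gives the nullclines P + 0.596Q = 711 and 0.366P + Q = 458.
Substituting Q = 458 - 0.366P into the first: P(1 - 0.596·0.366) = 711 - 0.596·458.
So P* = 438/0.782 = 560, and then Q* = 458 - 0.366·560 = 253.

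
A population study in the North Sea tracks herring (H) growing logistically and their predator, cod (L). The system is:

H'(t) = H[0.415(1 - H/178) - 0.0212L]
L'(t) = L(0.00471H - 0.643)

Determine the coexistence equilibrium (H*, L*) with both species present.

H* ≈ 137, L* ≈ 4.56

From dL/dt = 0 with L > 0: 0.00471H* = 0.643, so H* = 137.
Substitute into dH/dt = 0: 0.415(1 - 137/178) = 0.0212L*.
The bracket is 0.233, giving L* = 0.0967/0.0212 = 4.56.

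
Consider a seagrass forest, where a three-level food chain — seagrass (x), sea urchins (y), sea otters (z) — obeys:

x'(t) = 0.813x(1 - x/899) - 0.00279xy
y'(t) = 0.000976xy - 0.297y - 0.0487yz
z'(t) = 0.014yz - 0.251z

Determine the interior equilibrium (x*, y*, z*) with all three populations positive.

x* ≈ 844, y* ≈ 17.9, z* ≈ 10.8

From dz/dt = 0: 0.014y* = 0.251, so y* = 17.9.
From dx/dt = 0: 0.813(1 - x*/899) = 0.00279·17.9, giving x* = 899·(1 - 0.0615) = 844.
From dy/dt = 0: 0.000976·844 - 0.297 = 0.0487z*, so z* = 0.526/0.0487 = 10.8.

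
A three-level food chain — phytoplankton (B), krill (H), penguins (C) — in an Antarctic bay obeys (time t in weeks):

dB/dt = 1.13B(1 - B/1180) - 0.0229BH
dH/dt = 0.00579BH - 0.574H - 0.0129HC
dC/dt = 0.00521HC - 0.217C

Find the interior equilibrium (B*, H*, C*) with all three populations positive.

From dC/dt = 0: 0.00521H* = 0.217, so H* = 41.7.
From dB/dt = 0: 1.13(1 - B*/1180) = 0.0229·41.7, giving B* = 1180·(1 - 0.844) = 184.
From dH/dt = 0: 0.00579·184 - 0.574 = 0.0129C*, so C* = 0.491/0.0129 = 38.1.

B* ≈ 184, H* ≈ 41.7, C* ≈ 38.1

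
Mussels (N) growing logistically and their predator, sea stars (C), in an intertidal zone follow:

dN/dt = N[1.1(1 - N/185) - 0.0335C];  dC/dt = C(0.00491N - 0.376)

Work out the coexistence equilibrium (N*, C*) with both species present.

From dC/dt = 0 with C > 0: 0.00491N* = 0.376, so N* = 76.6.
Substitute into dN/dt = 0: 1.1(1 - 76.6/185) = 0.0335C*.
The bracket is 0.586, giving C* = 0.645/0.0335 = 19.2.

N* ≈ 76.6, C* ≈ 19.2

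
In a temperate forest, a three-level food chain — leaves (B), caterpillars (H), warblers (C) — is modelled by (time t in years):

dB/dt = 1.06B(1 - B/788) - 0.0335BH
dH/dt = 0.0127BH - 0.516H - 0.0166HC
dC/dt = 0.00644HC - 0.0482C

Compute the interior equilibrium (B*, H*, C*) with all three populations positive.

B* ≈ 602, H* ≈ 7.48, C* ≈ 429

From dC/dt = 0: 0.00644H* = 0.0482, so H* = 7.48.
From dB/dt = 0: 1.06(1 - B*/788) = 0.0335·7.48, giving B* = 788·(1 - 0.237) = 602.
From dH/dt = 0: 0.0127·602 - 0.516 = 0.0166C*, so C* = 7.12/0.0166 = 429.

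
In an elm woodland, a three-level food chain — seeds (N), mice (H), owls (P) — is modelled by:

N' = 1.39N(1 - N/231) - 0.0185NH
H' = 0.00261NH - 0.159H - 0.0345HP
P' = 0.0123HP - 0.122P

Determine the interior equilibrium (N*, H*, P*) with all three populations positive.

N* ≈ 201, H* ≈ 9.92, P* ≈ 10.6

From dP/dt = 0: 0.0123H* = 0.122, so H* = 9.92.
From dN/dt = 0: 1.39(1 - N*/231) = 0.0185·9.92, giving N* = 231·(1 - 0.132) = 201.
From dH/dt = 0: 0.00261·201 - 0.159 = 0.0345P*, so P* = 0.364/0.0345 = 10.6.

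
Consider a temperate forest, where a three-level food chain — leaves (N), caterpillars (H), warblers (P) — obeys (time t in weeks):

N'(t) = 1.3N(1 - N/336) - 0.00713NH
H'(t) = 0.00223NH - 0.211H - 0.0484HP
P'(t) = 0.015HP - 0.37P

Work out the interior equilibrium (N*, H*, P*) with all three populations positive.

From dP/dt = 0: 0.015H* = 0.37, so H* = 24.7.
From dN/dt = 0: 1.3(1 - N*/336) = 0.00713·24.7, giving N* = 336·(1 - 0.135) = 291.
From dH/dt = 0: 0.00223·291 - 0.211 = 0.0484P*, so P* = 0.437/0.0484 = 9.03.

N* ≈ 291, H* ≈ 24.7, P* ≈ 9.03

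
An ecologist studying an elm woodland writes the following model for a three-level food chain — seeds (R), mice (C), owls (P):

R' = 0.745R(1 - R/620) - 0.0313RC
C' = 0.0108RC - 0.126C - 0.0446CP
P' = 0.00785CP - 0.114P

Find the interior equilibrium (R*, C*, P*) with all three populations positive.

From dP/dt = 0: 0.00785C* = 0.114, so C* = 14.5.
From dR/dt = 0: 0.745(1 - R*/620) = 0.0313·14.5, giving R* = 620·(1 - 0.61) = 242.
From dC/dt = 0: 0.0108·242 - 0.126 = 0.0446P*, so P* = 2.48/0.0446 = 55.7.

R* ≈ 242, C* ≈ 14.5, P* ≈ 55.7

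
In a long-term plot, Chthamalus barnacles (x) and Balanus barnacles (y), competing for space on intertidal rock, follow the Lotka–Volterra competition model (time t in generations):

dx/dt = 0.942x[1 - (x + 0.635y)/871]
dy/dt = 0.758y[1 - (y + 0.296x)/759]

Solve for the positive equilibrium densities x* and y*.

Setting both brackets to zero gives the nullclines x + 0.635y = 871 and 0.296x + y = 759.
Substituting y = 759 - 0.296x into the first: x(1 - 0.635·0.296) = 871 - 0.635·759.
So x* = 389/0.812 = 479, and then y* = 759 - 0.296·479 = 617.

x* ≈ 479, y* ≈ 617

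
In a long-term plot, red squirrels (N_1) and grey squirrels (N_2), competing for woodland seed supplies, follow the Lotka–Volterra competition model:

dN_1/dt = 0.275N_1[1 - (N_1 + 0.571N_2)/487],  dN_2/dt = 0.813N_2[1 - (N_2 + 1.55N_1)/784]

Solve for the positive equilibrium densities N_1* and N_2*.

Setting both brackets to zero gives the nullclines N_1 + 0.571N_2 = 487 and 1.55N_1 + N_2 = 784.
Substituting N_2 = 784 - 1.55N_1 into the first: N_1(1 - 0.571·1.55) = 487 - 0.571·784.
So N_1* = 39.3/0.115 = 342, and then N_2* = 784 - 1.55·342 = 254.

N_1* ≈ 342, N_2* ≈ 254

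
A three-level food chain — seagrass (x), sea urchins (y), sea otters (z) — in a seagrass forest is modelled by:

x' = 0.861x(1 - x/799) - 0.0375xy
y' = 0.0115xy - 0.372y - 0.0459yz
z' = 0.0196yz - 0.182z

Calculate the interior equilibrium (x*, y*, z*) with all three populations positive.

x* ≈ 476, y* ≈ 9.29, z* ≈ 111

From dz/dt = 0: 0.0196y* = 0.182, so y* = 9.29.
From dx/dt = 0: 0.861(1 - x*/799) = 0.0375·9.29, giving x* = 799·(1 - 0.404) = 476.
From dy/dt = 0: 0.0115·476 - 0.372 = 0.0459z*, so z* = 5.1/0.0459 = 111.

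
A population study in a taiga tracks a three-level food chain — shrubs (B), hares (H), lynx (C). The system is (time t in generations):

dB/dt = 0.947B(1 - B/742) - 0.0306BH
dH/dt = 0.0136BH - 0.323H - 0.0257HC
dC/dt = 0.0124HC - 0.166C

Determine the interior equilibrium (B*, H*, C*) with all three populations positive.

B* ≈ 421, H* ≈ 13.4, C* ≈ 210

From dC/dt = 0: 0.0124H* = 0.166, so H* = 13.4.
From dB/dt = 0: 0.947(1 - B*/742) = 0.0306·13.4, giving B* = 742·(1 - 0.433) = 421.
From dH/dt = 0: 0.0136·421 - 0.323 = 0.0257C*, so C* = 5.4/0.0257 = 210.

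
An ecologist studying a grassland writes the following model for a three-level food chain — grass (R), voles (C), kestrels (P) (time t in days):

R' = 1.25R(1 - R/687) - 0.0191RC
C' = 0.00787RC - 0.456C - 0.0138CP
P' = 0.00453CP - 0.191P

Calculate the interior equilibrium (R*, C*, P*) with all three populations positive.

R* ≈ 244, C* ≈ 42.2, P* ≈ 106

From dP/dt = 0: 0.00453C* = 0.191, so C* = 42.2.
From dR/dt = 0: 1.25(1 - R*/687) = 0.0191·42.2, giving R* = 687·(1 - 0.644) = 244.
From dC/dt = 0: 0.00787·244 - 0.456 = 0.0138P*, so P* = 1.47/0.0138 = 106.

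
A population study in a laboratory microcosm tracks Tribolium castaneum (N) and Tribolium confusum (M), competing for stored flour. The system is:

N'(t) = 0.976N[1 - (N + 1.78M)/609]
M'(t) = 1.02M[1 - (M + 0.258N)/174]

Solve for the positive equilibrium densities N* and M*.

Setting both brackets to zero gives the nullclines N + 1.78M = 609 and 0.258N + M = 174.
Substituting M = 174 - 0.258N into the first: N(1 - 1.78·0.258) = 609 - 1.78·174.
So N* = 299/0.541 = 553, and then M* = 174 - 0.258·553 = 31.2.

N* ≈ 553, M* ≈ 31.2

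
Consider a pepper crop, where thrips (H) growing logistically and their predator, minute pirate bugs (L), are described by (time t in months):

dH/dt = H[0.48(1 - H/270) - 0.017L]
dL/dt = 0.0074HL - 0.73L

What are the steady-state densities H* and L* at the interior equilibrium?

From dL/dt = 0 with L > 0: 0.0074H* = 0.73, so H* = 98.6.
Substitute into dH/dt = 0: 0.48(1 - 98.6/270) = 0.017L*.
The bracket is 0.635, giving L* = 0.305/0.017 = 17.9.

H* ≈ 98.6, L* ≈ 17.9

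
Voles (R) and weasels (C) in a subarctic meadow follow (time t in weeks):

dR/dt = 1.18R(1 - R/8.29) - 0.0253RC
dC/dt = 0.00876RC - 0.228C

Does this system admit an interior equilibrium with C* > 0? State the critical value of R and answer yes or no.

Threshold R = 26; K < 26, so no, the predator goes extinct.

The predator equation gives dC/dt > 0 only when R > 0.228/0.00876 = 26.
Without the predator, R → K = 8.29. Since 8.29 < 26, the predator cannot invade.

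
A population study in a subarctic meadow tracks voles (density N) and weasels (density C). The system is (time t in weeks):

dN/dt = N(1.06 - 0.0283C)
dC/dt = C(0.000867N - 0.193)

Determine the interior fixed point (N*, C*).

N* ≈ 223, C* ≈ 37.5

Set dC/dt = 0 with C > 0: 0.000867N - 0.193 = 0, so N* = 0.193/0.000867 = 223.
Set dN/dt = 0 with N > 0: 1.06 - 0.0283C = 0, so C* = 1.06/0.0283 = 37.5.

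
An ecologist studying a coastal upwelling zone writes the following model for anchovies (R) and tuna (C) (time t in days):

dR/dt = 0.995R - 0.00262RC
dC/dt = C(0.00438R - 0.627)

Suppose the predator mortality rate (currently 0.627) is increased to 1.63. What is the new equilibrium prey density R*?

R* ≈ 372

At the interior fixed point, setting dC/dt = 0 with C > 0 fixes R* = (predator death rate)/(RC coefficient) — independent of the other coefficients.
With the change, R* = 1.63/0.00438 = 372; it rises from 143.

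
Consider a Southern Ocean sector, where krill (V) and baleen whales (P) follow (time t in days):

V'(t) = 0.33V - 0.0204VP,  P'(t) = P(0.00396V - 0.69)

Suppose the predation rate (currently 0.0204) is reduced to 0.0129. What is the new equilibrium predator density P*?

At the interior fixed point, setting dV/dt = 0 with V > 0 fixes P* = (prey growth rate)/(VP coefficient) — independent of the other coefficients.
With the change, P* = 0.33/0.0129 = 25.6; it rises from 16.2.

P* ≈ 25.6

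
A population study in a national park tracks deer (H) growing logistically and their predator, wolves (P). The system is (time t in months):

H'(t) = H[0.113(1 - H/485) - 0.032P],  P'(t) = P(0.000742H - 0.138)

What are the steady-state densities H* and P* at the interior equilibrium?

H* ≈ 186, P* ≈ 2.18

From dP/dt = 0 with P > 0: 0.000742H* = 0.138, so H* = 186.
Substitute into dH/dt = 0: 0.113(1 - 186/485) = 0.032P*.
The bracket is 0.617, giving P* = 0.0697/0.032 = 2.18.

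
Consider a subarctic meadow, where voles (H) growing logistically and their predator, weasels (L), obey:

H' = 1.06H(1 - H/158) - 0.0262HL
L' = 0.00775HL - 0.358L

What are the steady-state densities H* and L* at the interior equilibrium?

From dL/dt = 0 with L > 0: 0.00775H* = 0.358, so H* = 46.2.
Substitute into dH/dt = 0: 1.06(1 - 46.2/158) = 0.0262L*.
The bracket is 0.708, giving L* = 0.75/0.0262 = 28.6.

H* ≈ 46.2, L* ≈ 28.6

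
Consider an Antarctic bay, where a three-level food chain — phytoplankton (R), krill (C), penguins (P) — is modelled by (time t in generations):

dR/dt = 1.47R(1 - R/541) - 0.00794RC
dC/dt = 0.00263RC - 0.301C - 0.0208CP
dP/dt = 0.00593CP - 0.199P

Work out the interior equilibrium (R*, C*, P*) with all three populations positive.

From dP/dt = 0: 0.00593C* = 0.199, so C* = 33.6.
From dR/dt = 0: 1.47(1 - R*/541) = 0.00794·33.6, giving R* = 541·(1 - 0.181) = 443.
From dC/dt = 0: 0.00263·443 - 0.301 = 0.0208P*, so P* = 0.864/0.0208 = 41.5.

R* ≈ 443, C* ≈ 33.6, P* ≈ 41.5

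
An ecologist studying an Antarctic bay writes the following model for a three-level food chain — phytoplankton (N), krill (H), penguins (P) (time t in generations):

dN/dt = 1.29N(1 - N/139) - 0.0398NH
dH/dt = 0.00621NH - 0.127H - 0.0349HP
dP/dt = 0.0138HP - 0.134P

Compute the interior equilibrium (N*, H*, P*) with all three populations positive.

From dP/dt = 0: 0.0138H* = 0.134, so H* = 9.71.
From dN/dt = 0: 1.29(1 - N*/139) = 0.0398·9.71, giving N* = 139·(1 - 0.3) = 97.4.
From dH/dt = 0: 0.00621·97.4 - 0.127 = 0.0349P*, so P* = 0.478/0.0349 = 13.7.

N* ≈ 97.4, H* ≈ 9.71, P* ≈ 13.7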